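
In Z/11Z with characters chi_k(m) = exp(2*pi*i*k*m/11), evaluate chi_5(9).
chi_5(9) = zeta_11^45 = exp(2*I*pi/11)

Reasoning: chi_5(9) = zeta_11^(5*9) = zeta_11^45. Since zeta_11^11 = 1, this equals zeta_11^1 = exp(2*pi*i*1/11) = exp(2*I*pi/11).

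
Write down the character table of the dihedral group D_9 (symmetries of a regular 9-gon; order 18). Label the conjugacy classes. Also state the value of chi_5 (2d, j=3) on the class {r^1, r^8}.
Conjugacy classes: {e} of size 1, {r^1, r^8} of size 2, {r^2, r^7} of size 2, {r^3, r^6} of size 2, {r^4, r^5} of size 2, {s, sr, ..., sr^8} of size 9.
Character table:
  irrep \ class              {e} (size 1)  {r^1, r^8} (size 2)  {r^2, r^7} (size 2)  {r^3, r^6} (size 2)  {r^4, r^5} (size 2)  {s, sr, ..., sr^8} (size 9)
  chi_1 (triv)               1             1                    1                    1                    1                    1                          
  chi_2 (sign: r->1, s->-1)  1             1                    1                    1                    1                    -1                         
  chi_3 (2d, j=1)            2             2*cos(2*pi/9)        2*cos(4*pi/9)        -1                   -2*cos(pi/9)         0                          
  chi_4 (2d, j=2)            2             2*cos(4*pi/9)        -2*cos(pi/9)         -1                   2*cos(2*pi/9)        0                          
  chi_5 (2d, j=3)            2             -1                   -1                   2                    -1                   0                          
  chi_6 (2d, j=4)            2             -2*cos(pi/9)         2*cos(2*pi/9)        -1                   2*cos(4*pi/9)        0                          

Spot check: chi_5 (2d, j=3) on {r^1, r^8} = -1.

Working: D_9 has order 2*9 = 18 with 6 conjugacy classes, hence 6 irreducibles. Sum of squared dims 1 + 1 + 4 + 4 + 4 + 4 = 18 = |G|. Linear characters come from the abelianisation; the 2-dimensional irreps have character r^k -> 2*cos(2*pi*j*k/9), reflections -> 0.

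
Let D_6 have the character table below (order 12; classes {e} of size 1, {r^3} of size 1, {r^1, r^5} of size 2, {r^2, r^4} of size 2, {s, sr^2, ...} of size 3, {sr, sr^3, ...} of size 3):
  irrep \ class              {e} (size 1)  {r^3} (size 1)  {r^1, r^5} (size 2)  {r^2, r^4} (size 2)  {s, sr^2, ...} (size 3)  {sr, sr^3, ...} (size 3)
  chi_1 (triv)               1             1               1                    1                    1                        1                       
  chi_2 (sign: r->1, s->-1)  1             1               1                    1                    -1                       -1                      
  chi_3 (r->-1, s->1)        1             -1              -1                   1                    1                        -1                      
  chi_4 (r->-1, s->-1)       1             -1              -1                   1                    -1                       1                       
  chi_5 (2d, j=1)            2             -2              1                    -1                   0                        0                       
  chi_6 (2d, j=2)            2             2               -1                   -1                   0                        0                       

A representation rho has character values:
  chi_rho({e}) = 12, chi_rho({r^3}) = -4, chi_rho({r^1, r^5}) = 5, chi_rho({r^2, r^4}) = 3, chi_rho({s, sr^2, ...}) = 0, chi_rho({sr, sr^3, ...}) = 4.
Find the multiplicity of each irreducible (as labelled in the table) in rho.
Multiplicities: chi_1: 3, chi_2: 1, chi_3: 0, chi_4: 2, chi_5: 3, chi_6: 0.

Use <chi_rho, chi> = (1/|G|) sum_C |C| * chi_rho(C) * conj(chi(C)) with |G| = 12 for each irreducible chi in the table:
  <chi_rho, chi_1> = (1/12)[1*(12)*conj(1) + 1*(-4)*conj(1) + 2*(5)*conj(1) + 2*(3)*conj(1) + 3*(0)*conj(1) + 3*(4)*conj(1)]
      = (1/12)[(12) + (-4) + (10) + (6) + (0) + (12)] = 36/12 = 3
  <chi_rho, chi_2> = (1/12)[1*(12)*conj(1) + 1*(-4)*conj(1) + 2*(5)*conj(1) + 2*(3)*conj(1) + 3*(0)*conj(-1) + 3*(4)*conj(-1)]
      = (1/12)[(12) + (-4) + (10) + (6) + (0) + (-12)] = 12/12 = 1
  <chi_rho, chi_3> = (1/12)[1*(12)*conj(1) + 1*(-4)*conj(-1) + 2*(5)*conj(-1) + 2*(3)*conj(1) + 3*(0)*conj(1) + 3*(4)*conj(-1)]
      = (1/12)[(12) + (4) + (-10) + (6) + (0) + (-12)] = 0/12 = 0
  <chi_rho, chi_4> = (1/12)[1*(12)*conj(1) + 1*(-4)*conj(-1) + 2*(5)*conj(-1) + 2*(3)*conj(1) + 3*(0)*conj(-1) + 3*(4)*conj(1)]
      = (1/12)[(12) + (4) + (-10) + (6) + (0) + (12)] = 24/12 = 2
  <chi_rho, chi_5> = (1/12)[1*(12)*conj(2) + 1*(-4)*conj(-2) + 2*(5)*conj(1) + 2*(3)*conj(-1) + 3*(0)*conj(0) + 3*(4)*conj(0)]
      = (1/12)[(24) + (8) + (10) + (-6) + (0) + (0)] = 36/12 = 3
  <chi_rho, chi_6> = (1/12)[1*(12)*conj(2) + 1*(-4)*conj(2) + 2*(5)*conj(-1) + 2*(3)*conj(-1) + 3*(0)*conj(0) + 3*(4)*conj(0)]
      = (1/12)[(24) + (-8) + (-10) + (-6) + (0) + (0)] = 0/12 = 0
Dimension check: dim(rho) = sum (mult * dim) = 3*1 + 1*1 + 0*1 + 2*1 + 3*2 + 0*2 = 12 = chi_rho(e) = 12.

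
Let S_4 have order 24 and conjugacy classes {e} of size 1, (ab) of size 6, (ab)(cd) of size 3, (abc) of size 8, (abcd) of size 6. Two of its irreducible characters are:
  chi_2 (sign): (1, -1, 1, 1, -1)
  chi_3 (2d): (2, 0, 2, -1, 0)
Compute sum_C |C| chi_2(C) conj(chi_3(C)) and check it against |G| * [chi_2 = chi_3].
Sum = 0; so <chi_2, chi_3> = 0 (distinct irreducibles are orthogonal).

Details: Compute term by term over conjugacy classes (|C| * chi_2(C) * conj(chi_3(C))):
  1*(1)*conj(2) + 6*(-1)*conj(0) + 3*(1)*conj(2) + 8*(1)*conj(-1) + 6*(-1)*conj(0)
  = (2) + (0) + (6) + (-8) + (0)
  = 0.
Dividing by |G| = 24 gives 0/24 = 0, matching the row-orthogonality relation <chi_2, chi_3> = [chi_2 = chi_3].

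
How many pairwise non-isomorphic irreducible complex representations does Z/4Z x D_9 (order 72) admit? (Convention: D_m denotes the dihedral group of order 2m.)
24

Proof sketch: The number of irreducible complex representations of a finite group equals its number of conjugacy classes. For a direct product, #classes(G x H) = #classes(G) * #classes(H). Z/4Z has 4 classes (abelian), D_9 has 6 classes, so 4 * 6 = 24, so Z/4Z x D_9 (order 72) has exactly 24 irreducible complex representations.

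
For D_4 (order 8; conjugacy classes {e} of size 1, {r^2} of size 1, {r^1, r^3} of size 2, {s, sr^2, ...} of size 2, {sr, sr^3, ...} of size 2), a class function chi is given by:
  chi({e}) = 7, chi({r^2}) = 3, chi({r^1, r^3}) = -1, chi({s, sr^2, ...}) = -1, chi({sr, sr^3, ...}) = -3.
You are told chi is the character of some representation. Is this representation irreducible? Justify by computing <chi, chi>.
Not irreducible (reducible): <chi, chi> = 10 > 1.

Derivation: <chi, chi> = (1/|G|) sum_C |C| * |chi(C)|^2 = (1/8)[1*|7|^2 + 1*|3|^2 + 2*|-1|^2 + 2*|-1|^2 + 2*|-3|^2]
  = (1/8)[(49) + (9) + (2) + (2) + (18)] = 80/8 = 10.
A character is irreducible iff <chi, chi> = 1, so this representation is reducible.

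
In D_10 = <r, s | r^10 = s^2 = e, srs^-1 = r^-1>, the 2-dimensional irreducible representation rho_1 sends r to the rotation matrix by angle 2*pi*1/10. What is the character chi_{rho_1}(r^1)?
chi_{rho_1}(r^1) = 2*cos(2*pi*1*1/10) = 1/2 + sqrt(5)/2

rho_1(r^1) is rotation by angle 2*pi*1*1/10, whose trace is 2*cos(2*pi*1*1/10) = 1/2 + sqrt(5)/2.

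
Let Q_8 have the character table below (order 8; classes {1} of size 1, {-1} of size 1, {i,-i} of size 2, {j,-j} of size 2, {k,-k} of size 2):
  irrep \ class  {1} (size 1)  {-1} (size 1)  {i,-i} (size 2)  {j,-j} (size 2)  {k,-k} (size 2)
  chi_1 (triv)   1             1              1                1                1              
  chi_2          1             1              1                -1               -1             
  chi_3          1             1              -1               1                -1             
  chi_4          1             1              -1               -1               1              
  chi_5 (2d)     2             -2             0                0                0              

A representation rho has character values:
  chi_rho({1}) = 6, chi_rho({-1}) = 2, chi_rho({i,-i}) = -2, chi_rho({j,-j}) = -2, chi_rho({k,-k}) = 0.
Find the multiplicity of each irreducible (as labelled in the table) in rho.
Multiplicities: chi_1: 0, chi_2: 1, chi_3: 1, chi_4: 2, chi_5: 1.

Proof sketch: Use <chi_rho, chi> = (1/|G|) sum_C |C| * chi_rho(C) * conj(chi(C)) with |G| = 8 for each irreducible chi in the table:
  <chi_rho, chi_1> = (1/8)[1*(6)*conj(1) + 1*(2)*conj(1) + 2*(-2)*conj(1) + 2*(-2)*conj(1) + 2*(0)*conj(1)]
      = (1/8)[(6) + (2) + (-4) + (-4) + (0)] = 0/8 = 0
  <chi_rho, chi_2> = (1/8)[1*(6)*conj(1) + 1*(2)*conj(1) + 2*(-2)*conj(1) + 2*(-2)*conj(-1) + 2*(0)*conj(-1)]
      = (1/8)[(6) + (2) + (-4) + (4) + (0)] = 8/8 = 1
  <chi_rho, chi_3> = (1/8)[1*(6)*conj(1) + 1*(2)*conj(1) + 2*(-2)*conj(-1) + 2*(-2)*conj(1) + 2*(0)*conj(-1)]
      = (1/8)[(6) + (2) + (4) + (-4) + (0)] = 8/8 = 1
  <chi_rho, chi_4> = (1/8)[1*(6)*conj(1) + 1*(2)*conj(1) + 2*(-2)*conj(-1) + 2*(-2)*conj(-1) + 2*(0)*conj(1)]
      = (1/8)[(6) + (2) + (4) + (4) + (0)] = 16/8 = 2
  <chi_rho, chi_5> = (1/8)[1*(6)*conj(2) + 1*(2)*conj(-2) + 2*(-2)*conj(0) + 2*(-2)*conj(0) + 2*(0)*conj(0)]
      = (1/8)[(12) + (-4) + (0) + (0) + (0)] = 8/8 = 1
Dimension check: dim(rho) = sum (mult * dim) = 0*1 + 1*1 + 1*1 + 2*1 + 1*2 = 6 = chi_rho(e) = 6.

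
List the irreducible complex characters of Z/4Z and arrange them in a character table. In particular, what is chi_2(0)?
Character table of Z/4Z (irreps indexed chi_0,...,chi_3 with chi_k(m) = zeta_4^(k*m), zeta_4 = exp(2*pi*i/4)):
  irrep \ class  {0} (size 1)  {1} (size 1)  {2} (size 1)  {3} (size 1)
  chi_0          1             1             1             1           
  chi_1          1             I             -1            -I          
  chi_2          1             -1            1             -1          
  chi_3          1             -I            -1            I           

Spot check: chi_2(0) = zeta_4^(2*0) = zeta_4^0 = 1.

Explanation: Z/4Z is abelian, so all 4 irreducible complex representations are 1-dimensional. They are given by chi_k(m) = zeta_4^(k*m) for k = 0,...,3. Row orthogonality: sum_m chi_k(m) conj(chi_l(m)) = 4 * [k = l].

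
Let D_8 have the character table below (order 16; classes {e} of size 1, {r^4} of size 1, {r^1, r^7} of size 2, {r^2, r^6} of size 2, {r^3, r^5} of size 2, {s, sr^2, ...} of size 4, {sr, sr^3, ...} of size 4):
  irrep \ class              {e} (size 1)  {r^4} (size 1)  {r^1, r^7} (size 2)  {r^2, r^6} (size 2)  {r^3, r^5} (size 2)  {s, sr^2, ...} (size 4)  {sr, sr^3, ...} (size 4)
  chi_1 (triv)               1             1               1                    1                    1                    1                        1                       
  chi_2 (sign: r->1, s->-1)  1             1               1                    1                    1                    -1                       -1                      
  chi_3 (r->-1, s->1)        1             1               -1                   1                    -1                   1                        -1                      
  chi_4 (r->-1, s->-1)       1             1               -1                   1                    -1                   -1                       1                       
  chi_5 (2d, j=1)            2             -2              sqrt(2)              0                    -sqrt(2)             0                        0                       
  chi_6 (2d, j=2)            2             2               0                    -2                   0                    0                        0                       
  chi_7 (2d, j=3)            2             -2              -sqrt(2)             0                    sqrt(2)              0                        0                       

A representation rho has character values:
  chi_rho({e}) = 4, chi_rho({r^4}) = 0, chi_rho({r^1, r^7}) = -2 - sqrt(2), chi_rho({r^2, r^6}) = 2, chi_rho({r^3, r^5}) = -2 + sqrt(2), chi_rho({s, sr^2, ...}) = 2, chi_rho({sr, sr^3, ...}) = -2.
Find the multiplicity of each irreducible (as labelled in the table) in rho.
Multiplicities: chi_1: 0, chi_2: 0, chi_3: 2, chi_4: 0, chi_5: 0, chi_6: 0, chi_7: 1.

Derivation: Use <chi_rho, chi> = (1/|G|) sum_C |C| * chi_rho(C) * conj(chi(C)) with |G| = 16 for each irreducible chi in the table:
  <chi_rho, chi_1> = (1/16)[1*(4)*conj(1) + 1*(0)*conj(1) + 2*(-2 - sqrt(2))*conj(1) + 2*(2)*conj(1) + 2*(-2 + sqrt(2))*conj(1) + 4*(2)*conj(1) + 4*(-2)*conj(1)]
      = (1/16)[(4) + (0) + (-4 - 2*sqrt(2)) + (4) + (-4 + 2*sqrt(2)) + (8) + (-8)] = 0/16 = 0
  <chi_rho, chi_2> = (1/16)[1*(4)*conj(1) + 1*(0)*conj(1) + 2*(-2 - sqrt(2))*conj(1) + 2*(2)*conj(1) + 2*(-2 + sqrt(2))*conj(1) + 4*(2)*conj(-1) + 4*(-2)*conj(-1)]
      = (1/16)[(4) + (0) + (-4 - 2*sqrt(2)) + (4) + (-4 + 2*sqrt(2)) + (-8) + (8)] = 0/16 = 0
  <chi_rho, chi_3> = (1/16)[1*(4)*conj(1) + 1*(0)*conj(1) + 2*(-2 - sqrt(2))*conj(-1) + 2*(2)*conj(1) + 2*(-2 + sqrt(2))*conj(-1) + 4*(2)*conj(1) + 4*(-2)*conj(-1)]
      = (1/16)[(4) + (0) + (2*sqrt(2) + 4) + (4) + (4 - 2*sqrt(2)) + (8) + (8)] = 32/16 = 2
  <chi_rho, chi_4> = (1/16)[1*(4)*conj(1) + 1*(0)*conj(1) + 2*(-2 - sqrt(2))*conj(-1) + 2*(2)*conj(1) + 2*(-2 + sqrt(2))*conj(-1) + 4*(2)*conj(-1) + 4*(-2)*conj(1)]
      = (1/16)[(4) + (0) + (2*sqrt(2) + 4) + (4) + (4 - 2*sqrt(2)) + (-8) + (-8)] = 0/16 = 0
  <chi_rho, chi_5> = (1/16)[1*(4)*conj(2) + 1*(0)*conj(-2) + 2*(-2 - sqrt(2))*conj(sqrt(2)) + 2*(2)*conj(0) + 2*(-2 + sqrt(2))*conj(-sqrt(2)) + 4*(2)*conj(0) + 4*(-2)*conj(0)]
      = (1/16)[(8) + (0) + (-4*sqrt(2) - 4) + (0) + (-4 + 4*sqrt(2)) + (0) + (0)] = 0/16 = 0
  <chi_rho, chi_6> = (1/16)[1*(4)*conj(2) + 1*(0)*conj(2) + 2*(-2 - sqrt(2))*conj(0) + 2*(2)*conj(-2) + 2*(-2 + sqrt(2))*conj(0) + 4*(2)*conj(0) + 4*(-2)*conj(0)]
      = (1/16)[(8) + (0) + (0) + (-8) + (0) + (0) + (0)] = 0/16 = 0
  <chi_rho, chi_7> = (1/16)[1*(4)*conj(2) + 1*(0)*conj(-2) + 2*(-2 - sqrt(2))*conj(-sqrt(2)) + 2*(2)*conj(0) + 2*(-2 + sqrt(2))*conj(sqrt(2)) + 4*(2)*conj(0) + 4*(-2)*conj(0)]
      = (1/16)[(8) + (0) + (4 + 4*sqrt(2)) + (0) + (4 - 4*sqrt(2)) + (0) + (0)] = 16/16 = 1
Dimension check: dim(rho) = sum (mult * dim) = 0*1 + 0*1 + 2*1 + 0*1 + 0*2 + 0*2 + 1*2 = 4 = chi_rho(e) = 4.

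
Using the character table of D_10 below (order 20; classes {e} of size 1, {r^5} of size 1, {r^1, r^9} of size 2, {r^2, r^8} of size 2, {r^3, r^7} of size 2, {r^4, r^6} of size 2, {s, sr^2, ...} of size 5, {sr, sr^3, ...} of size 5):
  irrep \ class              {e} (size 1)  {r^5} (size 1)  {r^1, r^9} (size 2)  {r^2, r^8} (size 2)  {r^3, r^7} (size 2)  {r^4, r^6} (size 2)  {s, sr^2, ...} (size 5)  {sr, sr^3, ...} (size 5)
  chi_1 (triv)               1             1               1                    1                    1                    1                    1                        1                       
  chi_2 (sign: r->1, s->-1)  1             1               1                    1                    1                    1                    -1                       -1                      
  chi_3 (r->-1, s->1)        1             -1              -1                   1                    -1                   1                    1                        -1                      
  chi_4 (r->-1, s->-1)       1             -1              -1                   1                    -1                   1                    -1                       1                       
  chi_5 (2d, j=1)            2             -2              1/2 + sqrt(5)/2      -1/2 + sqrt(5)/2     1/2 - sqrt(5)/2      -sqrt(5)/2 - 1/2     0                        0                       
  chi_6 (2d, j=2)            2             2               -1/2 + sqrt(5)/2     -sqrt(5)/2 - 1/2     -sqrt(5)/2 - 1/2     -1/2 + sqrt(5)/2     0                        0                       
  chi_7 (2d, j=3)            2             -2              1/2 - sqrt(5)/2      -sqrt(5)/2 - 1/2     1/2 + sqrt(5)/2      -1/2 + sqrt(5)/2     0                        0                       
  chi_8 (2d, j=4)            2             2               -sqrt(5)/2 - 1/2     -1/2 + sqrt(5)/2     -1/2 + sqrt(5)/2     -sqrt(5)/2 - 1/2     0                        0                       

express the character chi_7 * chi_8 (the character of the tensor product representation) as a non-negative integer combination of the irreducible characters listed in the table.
chi_7 tensor chi_8 = chi_5 + chi_7 (all other irreducibles have multiplicity 0).

Proof sketch: The character of a tensor product is the pointwise product (chi_7 * chi_8)(C) = chi_7(C) * chi_8(C):
  {e}: (2)*(2), {r^5}: (-2)*(2), {r^1, r^9}: (1/2 - sqrt(5)/2)*(-sqrt(5)/2 - 1/2), {r^2, r^8}: (-sqrt(5)/2 - 1/2)*(-1/2 + sqrt(5)/2), {r^3, r^7}: (1/2 + sqrt(5)/2)*(-1/2 + sqrt(5)/2), {r^4, r^6}: (-1/2 + sqrt(5)/2)*(-sqrt(5)/2 - 1/2), {s, sr^2, ...}: (0)*(0), {sr, sr^3, ...}: (0)*(0)
so (chi_7 * chi_8) takes values
  {e} -> 4, {r^5} -> -4, {r^1, r^9} -> 1, {r^2, r^8} -> -1, {r^3, r^7} -> 1, {r^4, r^6} -> -1, {s, sr^2, ...} -> 0, {sr, sr^3, ...} -> 0.
Now take the inner product of this character with each irreducible chi from the table, <chi_7*chi_8, chi> = (1/20) sum_C |C| (chi_7*chi_8)(C) conj(chi(C)):
  <chi_7*chi_8, chi_1> = (1/20)[1*(4)*conj(1) + 1*(-4)*conj(1) + 2*(1)*conj(1) + 2*(-1)*conj(1) + 2*(1)*conj(1) + 2*(-1)*conj(1) + 5*(0)*conj(1) + 5*(0)*conj(1)]
      = (1/20)[(4) + (-4) + (2) + (-2) + (2) + (-2) + (0) + (0)] = 0/20 = 0
  <chi_7*chi_8, chi_2> = (1/20)[1*(4)*conj(1) + 1*(-4)*conj(1) + 2*(1)*conj(1) + 2*(-1)*conj(1) + 2*(1)*conj(1) + 2*(-1)*conj(1) + 5*(0)*conj(-1) + 5*(0)*conj(-1)]
      = (1/20)[(4) + (-4) + (2) + (-2) + (2) + (-2) + (0) + (0)] = 0/20 = 0
  <chi_7*chi_8, chi_3> = (1/20)[1*(4)*conj(1) + 1*(-4)*conj(-1) + 2*(1)*conj(-1) + 2*(-1)*conj(1) + 2*(1)*conj(-1) + 2*(-1)*conj(1) + 5*(0)*conj(1) + 5*(0)*conj(-1)]
      = (1/20)[(4) + (4) + (-2) + (-2) + (-2) + (-2) + (0) + (0)] = 0/20 = 0
  <chi_7*chi_8, chi_4> = (1/20)[1*(4)*conj(1) + 1*(-4)*conj(-1) + 2*(1)*conj(-1) + 2*(-1)*conj(1) + 2*(1)*conj(-1) + 2*(-1)*conj(1) + 5*(0)*conj(-1) + 5*(0)*conj(1)]
      = (1/20)[(4) + (4) + (-2) + (-2) + (-2) + (-2) + (0) + (0)] = 0/20 = 0
  <chi_7*chi_8, chi_5> = (1/20)[1*(4)*conj(2) + 1*(-4)*conj(-2) + 2*(1)*conj(1/2 + sqrt(5)/2) + 2*(-1)*conj(-1/2 + sqrt(5)/2) + 2*(1)*conj(1/2 - sqrt(5)/2) + 2*(-1)*conj(-sqrt(5)/2 - 1/2) + 5*(0)*conj(0) + 5*(0)*conj(0)]
      = (1/20)[(8) + (8) + (1 + sqrt(5)) + (1 - sqrt(5)) + (1 - sqrt(5)) + (1 + sqrt(5)) + (0) + (0)] = 20/20 = 1
  <chi_7*chi_8, chi_6> = (1/20)[1*(4)*conj(2) + 1*(-4)*conj(2) + 2*(1)*conj(-1/2 + sqrt(5)/2) + 2*(-1)*conj(-sqrt(5)/2 - 1/2) + 2*(1)*conj(-sqrt(5)/2 - 1/2) + 2*(-1)*conj(-1/2 + sqrt(5)/2) + 5*(0)*conj(0) + 5*(0)*conj(0)]
      = (1/20)[(8) + (-8) + (-1 + sqrt(5)) + (1 + sqrt(5)) + (-sqrt(5) - 1) + (1 - sqrt(5)) + (0) + (0)] = 0/20 = 0
  <chi_7*chi_8, chi_7> = (1/20)[1*(4)*conj(2) + 1*(-4)*conj(-2) + 2*(1)*conj(1/2 - sqrt(5)/2) + 2*(-1)*conj(-sqrt(5)/2 - 1/2) + 2*(1)*conj(1/2 + sqrt(5)/2) + 2*(-1)*conj(-1/2 + sqrt(5)/2) + 5*(0)*conj(0) + 5*(0)*conj(0)]
      = (1/20)[(8) + (8) + (1 - sqrt(5)) + (1 + sqrt(5)) + (1 + sqrt(5)) + (1 - sqrt(5)) + (0) + (0)] = 20/20 = 1
  <chi_7*chi_8, chi_8> = (1/20)[1*(4)*conj(2) + 1*(-4)*conj(2) + 2*(1)*conj(-sqrt(5)/2 - 1/2) + 2*(-1)*conj(-1/2 + sqrt(5)/2) + 2*(1)*conj(-1/2 + sqrt(5)/2) + 2*(-1)*conj(-sqrt(5)/2 - 1/2) + 5*(0)*conj(0) + 5*(0)*conj(0)]
      = (1/20)[(8) + (-8) + (-sqrt(5) - 1) + (1 - sqrt(5)) + (-1 + sqrt(5)) + (1 + sqrt(5)) + (0) + (0)] = 0/20 = 0
Hence the multiplicities are chi_5: 1, chi_7: 1. Dimension check: dim(chi_7)*dim(chi_8) = 2*2 = 4 and sum (mult * dim) = 1*2 + 1*2 = 4.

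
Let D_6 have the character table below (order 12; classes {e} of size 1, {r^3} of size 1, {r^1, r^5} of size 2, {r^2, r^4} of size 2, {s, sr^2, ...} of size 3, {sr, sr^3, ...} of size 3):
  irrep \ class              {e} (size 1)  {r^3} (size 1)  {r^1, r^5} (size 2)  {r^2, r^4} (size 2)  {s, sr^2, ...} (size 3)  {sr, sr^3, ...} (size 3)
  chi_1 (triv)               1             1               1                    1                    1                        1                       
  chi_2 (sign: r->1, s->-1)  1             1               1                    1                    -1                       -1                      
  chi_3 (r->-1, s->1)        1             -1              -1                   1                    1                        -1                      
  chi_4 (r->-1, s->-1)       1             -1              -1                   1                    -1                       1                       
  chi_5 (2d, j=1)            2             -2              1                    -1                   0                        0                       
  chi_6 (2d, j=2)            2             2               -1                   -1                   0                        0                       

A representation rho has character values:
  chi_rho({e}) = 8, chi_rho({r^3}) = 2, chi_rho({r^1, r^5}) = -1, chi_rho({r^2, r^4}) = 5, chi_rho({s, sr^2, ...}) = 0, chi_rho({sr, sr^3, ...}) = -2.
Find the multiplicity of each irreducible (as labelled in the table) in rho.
Multiplicities: chi_1: 1, chi_2: 2, chi_3: 2, chi_4: 1, chi_5: 0, chi_6: 1.

Derivation: Use <chi_rho, chi> = (1/|G|) sum_C |C| * chi_rho(C) * conj(chi(C)) with |G| = 12 for each irreducible chi in the table:
  <chi_rho, chi_1> = (1/12)[1*(8)*conj(1) + 1*(2)*conj(1) + 2*(-1)*conj(1) + 2*(5)*conj(1) + 3*(0)*conj(1) + 3*(-2)*conj(1)]
      = (1/12)[(8) + (2) + (-2) + (10) + (0) + (-6)] = 12/12 = 1
  <chi_rho, chi_2> = (1/12)[1*(8)*conj(1) + 1*(2)*conj(1) + 2*(-1)*conj(1) + 2*(5)*conj(1) + 3*(0)*conj(-1) + 3*(-2)*conj(-1)]
      = (1/12)[(8) + (2) + (-2) + (10) + (0) + (6)] = 24/12 = 2
  <chi_rho, chi_3> = (1/12)[1*(8)*conj(1) + 1*(2)*conj(-1) + 2*(-1)*conj(-1) + 2*(5)*conj(1) + 3*(0)*conj(1) + 3*(-2)*conj(-1)]
      = (1/12)[(8) + (-2) + (2) + (10) + (0) + (6)] = 24/12 = 2
  <chi_rho, chi_4> = (1/12)[1*(8)*conj(1) + 1*(2)*conj(-1) + 2*(-1)*conj(-1) + 2*(5)*conj(1) + 3*(0)*conj(-1) + 3*(-2)*conj(1)]
      = (1/12)[(8) + (-2) + (2) + (10) + (0) + (-6)] = 12/12 = 1
  <chi_rho, chi_5> = (1/12)[1*(8)*conj(2) + 1*(2)*conj(-2) + 2*(-1)*conj(1) + 2*(5)*conj(-1) + 3*(0)*conj(0) + 3*(-2)*conj(0)]
      = (1/12)[(16) + (-4) + (-2) + (-10) + (0) + (0)] = 0/12 = 0
  <chi_rho, chi_6> = (1/12)[1*(8)*conj(2) + 1*(2)*conj(2) + 2*(-1)*conj(-1) + 2*(5)*conj(-1) + 3*(0)*conj(0) + 3*(-2)*conj(0)]
      = (1/12)[(16) + (4) + (2) + (-10) + (0) + (0)] = 12/12 = 1
Dimension check: dim(rho) = sum (mult * dim) = 1*1 + 2*1 + 2*1 + 1*1 + 0*2 + 1*2 = 8 = chi_rho(e) = 8.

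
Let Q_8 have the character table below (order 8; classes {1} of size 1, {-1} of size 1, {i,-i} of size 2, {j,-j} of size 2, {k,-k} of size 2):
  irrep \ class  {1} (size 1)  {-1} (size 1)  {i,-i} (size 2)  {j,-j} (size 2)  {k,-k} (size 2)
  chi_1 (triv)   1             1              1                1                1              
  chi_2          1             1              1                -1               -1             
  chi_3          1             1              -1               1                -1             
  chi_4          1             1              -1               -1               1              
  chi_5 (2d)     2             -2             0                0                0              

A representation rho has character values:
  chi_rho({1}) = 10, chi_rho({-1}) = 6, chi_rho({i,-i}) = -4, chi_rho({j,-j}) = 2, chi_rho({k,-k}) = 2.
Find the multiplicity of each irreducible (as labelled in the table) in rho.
Multiplicities: chi_1: 2, chi_2: 0, chi_3: 3, chi_4: 3, chi_5: 1.

Proof sketch: Use <chi_rho, chi> = (1/|G|) sum_C |C| * chi_rho(C) * conj(chi(C)) with |G| = 8 for each irreducible chi in the table:
  <chi_rho, chi_1> = (1/8)[1*(10)*conj(1) + 1*(6)*conj(1) + 2*(-4)*conj(1) + 2*(2)*conj(1) + 2*(2)*conj(1)]
      = (1/8)[(10) + (6) + (-8) + (4) + (4)] = 16/8 = 2
  <chi_rho, chi_2> = (1/8)[1*(10)*conj(1) + 1*(6)*conj(1) + 2*(-4)*conj(1) + 2*(2)*conj(-1) + 2*(2)*conj(-1)]
      = (1/8)[(10) + (6) + (-8) + (-4) + (-4)] = 0/8 = 0
  <chi_rho, chi_3> = (1/8)[1*(10)*conj(1) + 1*(6)*conj(1) + 2*(-4)*conj(-1) + 2*(2)*conj(1) + 2*(2)*conj(-1)]
      = (1/8)[(10) + (6) + (8) + (4) + (-4)] = 24/8 = 3
  <chi_rho, chi_4> = (1/8)[1*(10)*conj(1) + 1*(6)*conj(1) + 2*(-4)*conj(-1) + 2*(2)*conj(-1) + 2*(2)*conj(1)]
      = (1/8)[(10) + (6) + (8) + (-4) + (4)] = 24/8 = 3
  <chi_rho, chi_5> = (1/8)[1*(10)*conj(2) + 1*(6)*conj(-2) + 2*(-4)*conj(0) + 2*(2)*conj(0) + 2*(2)*conj(0)]
      = (1/8)[(20) + (-12) + (0) + (0) + (0)] = 8/8 = 1
Dimension check: dim(rho) = sum (mult * dim) = 2*1 + 0*1 + 3*1 + 3*1 + 1*2 = 10 = chi_rho(e) = 10.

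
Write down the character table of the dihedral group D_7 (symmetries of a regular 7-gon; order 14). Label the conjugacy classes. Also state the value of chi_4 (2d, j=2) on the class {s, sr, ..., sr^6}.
Conjugacy classes: {e} of size 1, {r^1, r^6} of size 2, {r^2, r^5} of size 2, {r^3, r^4} of size 2, {s, sr, ..., sr^6} of size 7.
Character table:
  irrep \ class              {e} (size 1)  {r^1, r^6} (size 2)  {r^2, r^5} (size 2)  {r^3, r^4} (size 2)  {s, sr, ..., sr^6} (size 7)
  chi_1 (triv)               1             1                    1                    1                    1                          
  chi_2 (sign: r->1, s->-1)  1             1                    1                    1                    -1                         
  chi_3 (2d, j=1)            2             2*cos(2*pi/7)        -2*cos(3*pi/7)       -2*cos(pi/7)         0                          
  chi_4 (2d, j=2)            2             -2*cos(3*pi/7)       -2*cos(pi/7)         2*cos(2*pi/7)        0                          
  chi_5 (2d, j=3)            2             -2*cos(pi/7)         2*cos(2*pi/7)        -2*cos(3*pi/7)       0                          

Spot check: chi_4 (2d, j=2) on {s, sr, ..., sr^6} = 0.

Derivation: D_7 has order 2*7 = 14 with 5 conjugacy classes, hence 5 irreducibles. Sum of squared dims 1 + 1 + 4 + 4 + 4 = 14 = |G|. Linear characters come from the abelianisation; the 2-dimensional irreps have character r^k -> 2*cos(2*pi*j*k/7), reflections -> 0.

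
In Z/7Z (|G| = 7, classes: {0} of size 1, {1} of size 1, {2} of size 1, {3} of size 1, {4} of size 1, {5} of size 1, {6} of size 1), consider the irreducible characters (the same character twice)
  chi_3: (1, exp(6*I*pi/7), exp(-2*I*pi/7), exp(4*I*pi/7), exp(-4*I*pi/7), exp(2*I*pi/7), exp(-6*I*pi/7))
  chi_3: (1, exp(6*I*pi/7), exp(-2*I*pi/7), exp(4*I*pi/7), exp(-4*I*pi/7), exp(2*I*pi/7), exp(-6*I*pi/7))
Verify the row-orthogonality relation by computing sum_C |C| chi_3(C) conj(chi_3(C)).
Sum = 7 = |G| = 7; so <chi_3, chi_3> = 1 (norm-1 confirms irreducibility).

Why: Compute term by term over conjugacy classes (|C| * chi_3(C) * conj(chi_3(C))):
  1*(1)*conj(1) + 1*(exp(6*I*pi/7))*conj(exp(6*I*pi/7)) + 1*(exp(-2*I*pi/7))*conj(exp(-2*I*pi/7)) + 1*(exp(4*I*pi/7))*conj(exp(4*I*pi/7)) + 1*(exp(-4*I*pi/7))*conj(exp(-4*I*pi/7)) + 1*(exp(2*I*pi/7))*conj(exp(2*I*pi/7)) + 1*(exp(-6*I*pi/7))*conj(exp(-6*I*pi/7))
  = (1) + (1) + (1) + (1) + (1) + (1) + (1)
  = 7.
(Exp terms are combined using exp(i*s)*conj(exp(i*t)) = exp(i*(s-t)), and sums of them are collapsed using the identity that for every m > 1 the m distinct m-th roots of unity sum to 0, e.g. 1 + exp(2*I*pi/3) + exp(-2*I*pi/3) = 0.)
Dividing by |G| = 7 gives 7/7 = 1, matching the row-orthogonality relation <chi_3, chi_3> = [chi_3 = chi_3].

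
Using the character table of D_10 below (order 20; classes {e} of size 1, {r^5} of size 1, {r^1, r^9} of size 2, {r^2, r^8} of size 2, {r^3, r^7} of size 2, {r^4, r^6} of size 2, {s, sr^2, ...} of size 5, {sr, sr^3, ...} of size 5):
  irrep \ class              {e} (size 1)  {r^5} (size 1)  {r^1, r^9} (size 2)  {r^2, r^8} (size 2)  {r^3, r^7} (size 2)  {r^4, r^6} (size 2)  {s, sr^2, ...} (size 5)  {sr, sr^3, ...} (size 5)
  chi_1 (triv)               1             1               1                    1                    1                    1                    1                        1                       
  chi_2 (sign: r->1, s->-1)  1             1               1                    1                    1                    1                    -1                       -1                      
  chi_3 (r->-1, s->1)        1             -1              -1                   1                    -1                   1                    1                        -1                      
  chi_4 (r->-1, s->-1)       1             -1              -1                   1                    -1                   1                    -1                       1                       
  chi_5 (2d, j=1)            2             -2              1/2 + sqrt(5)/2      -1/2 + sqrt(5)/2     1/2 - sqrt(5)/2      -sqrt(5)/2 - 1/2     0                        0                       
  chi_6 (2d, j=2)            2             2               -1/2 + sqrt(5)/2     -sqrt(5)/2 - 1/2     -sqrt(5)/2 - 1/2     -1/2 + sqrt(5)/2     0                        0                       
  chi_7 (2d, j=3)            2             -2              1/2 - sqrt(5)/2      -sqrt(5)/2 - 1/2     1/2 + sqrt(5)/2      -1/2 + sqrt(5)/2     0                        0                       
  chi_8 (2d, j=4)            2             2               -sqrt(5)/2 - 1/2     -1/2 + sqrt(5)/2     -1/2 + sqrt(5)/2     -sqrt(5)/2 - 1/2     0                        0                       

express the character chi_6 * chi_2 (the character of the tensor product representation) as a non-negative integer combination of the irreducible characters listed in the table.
chi_6 tensor chi_2 = chi_6 (all other irreducibles have multiplicity 0).

Proof sketch: The character of a tensor product is the pointwise product (chi_6 * chi_2)(C) = chi_6(C) * chi_2(C):
  {e}: (2)*(1), {r^5}: (2)*(1), {r^1, r^9}: (-1/2 + sqrt(5)/2)*(1), {r^2, r^8}: (-sqrt(5)/2 - 1/2)*(1), {r^3, r^7}: (-sqrt(5)/2 - 1/2)*(1), {r^4, r^6}: (-1/2 + sqrt(5)/2)*(1), {s, sr^2, ...}: (0)*(-1), {sr, sr^3, ...}: (0)*(-1)
so (chi_6 * chi_2) takes values
  {e} -> 2, {r^5} -> 2, {r^1, r^9} -> -1/2 + sqrt(5)/2, {r^2, r^8} -> -sqrt(5)/2 - 1/2, {r^3, r^7} -> -sqrt(5)/2 - 1/2, {r^4, r^6} -> -1/2 + sqrt(5)/2, {s, sr^2, ...} -> 0, {sr, sr^3, ...} -> 0.
Now take the inner product of this character with each irreducible chi from the table, <chi_6*chi_2, chi> = (1/20) sum_C |C| (chi_6*chi_2)(C) conj(chi(C)):
  <chi_6*chi_2, chi_1> = (1/20)[1*(2)*conj(1) + 1*(2)*conj(1) + 2*(-1/2 + sqrt(5)/2)*conj(1) + 2*(-sqrt(5)/2 - 1/2)*conj(1) + 2*(-sqrt(5)/2 - 1/2)*conj(1) + 2*(-1/2 + sqrt(5)/2)*conj(1) + 5*(0)*conj(1) + 5*(0)*conj(1)]
      = (1/20)[(2) + (2) + (-1 + sqrt(5)) + (-sqrt(5) - 1) + (-sqrt(5) - 1) + (-1 + sqrt(5)) + (0) + (0)] = 0/20 = 0
  <chi_6*chi_2, chi_2> = (1/20)[1*(2)*conj(1) + 1*(2)*conj(1) + 2*(-1/2 + sqrt(5)/2)*conj(1) + 2*(-sqrt(5)/2 - 1/2)*conj(1) + 2*(-sqrt(5)/2 - 1/2)*conj(1) + 2*(-1/2 + sqrt(5)/2)*conj(1) + 5*(0)*conj(-1) + 5*(0)*conj(-1)]
      = (1/20)[(2) + (2) + (-1 + sqrt(5)) + (-sqrt(5) - 1) + (-sqrt(5) - 1) + (-1 + sqrt(5)) + (0) + (0)] = 0/20 = 0
  <chi_6*chi_2, chi_3> = (1/20)[1*(2)*conj(1) + 1*(2)*conj(-1) + 2*(-1/2 + sqrt(5)/2)*conj(-1) + 2*(-sqrt(5)/2 - 1/2)*conj(1) + 2*(-sqrt(5)/2 - 1/2)*conj(-1) + 2*(-1/2 + sqrt(5)/2)*conj(1) + 5*(0)*conj(1) + 5*(0)*conj(-1)]
      = (1/20)[(2) + (-2) + (1 - sqrt(5)) + (-sqrt(5) - 1) + (1 + sqrt(5)) + (-1 + sqrt(5)) + (0) + (0)] = 0/20 = 0
  <chi_6*chi_2, chi_4> = (1/20)[1*(2)*conj(1) + 1*(2)*conj(-1) + 2*(-1/2 + sqrt(5)/2)*conj(-1) + 2*(-sqrt(5)/2 - 1/2)*conj(1) + 2*(-sqrt(5)/2 - 1/2)*conj(-1) + 2*(-1/2 + sqrt(5)/2)*conj(1) + 5*(0)*conj(-1) + 5*(0)*conj(1)]
      = (1/20)[(2) + (-2) + (1 - sqrt(5)) + (-sqrt(5) - 1) + (1 + sqrt(5)) + (-1 + sqrt(5)) + (0) + (0)] = 0/20 = 0
  <chi_6*chi_2, chi_5> = (1/20)[1*(2)*conj(2) + 1*(2)*conj(-2) + 2*(-1/2 + sqrt(5)/2)*conj(1/2 + sqrt(5)/2) + 2*(-sqrt(5)/2 - 1/2)*conj(-1/2 + sqrt(5)/2) + 2*(-sqrt(5)/2 - 1/2)*conj(1/2 - sqrt(5)/2) + 2*(-1/2 + sqrt(5)/2)*conj(-sqrt(5)/2 - 1/2) + 5*(0)*conj(0) + 5*(0)*conj(0)]
      = (1/20)[(4) + (-4) + (2) + (-2) + (2) + (-2) + (0) + (0)] = 0/20 = 0
  <chi_6*chi_2, chi_6> = (1/20)[1*(2)*conj(2) + 1*(2)*conj(2) + 2*(-1/2 + sqrt(5)/2)*conj(-1/2 + sqrt(5)/2) + 2*(-sqrt(5)/2 - 1/2)*conj(-sqrt(5)/2 - 1/2) + 2*(-sqrt(5)/2 - 1/2)*conj(-sqrt(5)/2 - 1/2) + 2*(-1/2 + sqrt(5)/2)*conj(-1/2 + sqrt(5)/2) + 5*(0)*conj(0) + 5*(0)*conj(0)]
      = (1/20)[(4) + (4) + (3 - sqrt(5)) + (sqrt(5) + 3) + (sqrt(5) + 3) + (3 - sqrt(5)) + (0) + (0)] = 20/20 = 1
  <chi_6*chi_2, chi_7> = (1/20)[1*(2)*conj(2) + 1*(2)*conj(-2) + 2*(-1/2 + sqrt(5)/2)*conj(1/2 - sqrt(5)/2) + 2*(-sqrt(5)/2 - 1/2)*conj(-sqrt(5)/2 - 1/2) + 2*(-sqrt(5)/2 - 1/2)*conj(1/2 + sqrt(5)/2) + 2*(-1/2 + sqrt(5)/2)*conj(-1/2 + sqrt(5)/2) + 5*(0)*conj(0) + 5*(0)*conj(0)]
      = (1/20)[(4) + (-4) + (-3 + sqrt(5)) + (sqrt(5) + 3) + (-3 - sqrt(5)) + (3 - sqrt(5)) + (0) + (0)] = 0/20 = 0
  <chi_6*chi_2, chi_8> = (1/20)[1*(2)*conj(2) + 1*(2)*conj(2) + 2*(-1/2 + sqrt(5)/2)*conj(-sqrt(5)/2 - 1/2) + 2*(-sqrt(5)/2 - 1/2)*conj(-1/2 + sqrt(5)/2) + 2*(-sqrt(5)/2 - 1/2)*conj(-1/2 + sqrt(5)/2) + 2*(-1/2 + sqrt(5)/2)*conj(-sqrt(5)/2 - 1/2) + 5*(0)*conj(0) + 5*(0)*conj(0)]
      = (1/20)[(4) + (4) + (-2) + (-2) + (-2) + (-2) + (0) + (0)] = 0/20 = 0
Hence the multiplicities are chi_6: 1. Dimension check: dim(chi_6)*dim(chi_2) = 2*1 = 2 and sum (mult * dim) = 1*2 = 2.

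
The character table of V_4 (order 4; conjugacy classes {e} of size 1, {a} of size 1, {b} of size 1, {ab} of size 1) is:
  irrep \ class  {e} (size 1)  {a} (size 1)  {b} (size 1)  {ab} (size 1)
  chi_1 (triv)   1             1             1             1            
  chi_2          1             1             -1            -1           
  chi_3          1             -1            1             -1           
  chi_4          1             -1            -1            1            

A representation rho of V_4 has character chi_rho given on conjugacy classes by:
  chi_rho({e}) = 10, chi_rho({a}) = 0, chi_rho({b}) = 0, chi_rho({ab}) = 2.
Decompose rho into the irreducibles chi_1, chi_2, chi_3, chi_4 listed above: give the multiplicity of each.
Multiplicities: chi_1: 3, chi_2: 2, chi_3: 2, chi_4: 3.

Details: Use <chi_rho, chi> = (1/|G|) sum_C |C| * chi_rho(C) * conj(chi(C)) with |G| = 4 for each irreducible chi in the table:
  <chi_rho, chi_1> = (1/4)[1*(10)*conj(1) + 1*(0)*conj(1) + 1*(0)*conj(1) + 1*(2)*conj(1)]
      = (1/4)[(10) + (0) + (0) + (2)] = 12/4 = 3
  <chi_rho, chi_2> = (1/4)[1*(10)*conj(1) + 1*(0)*conj(1) + 1*(0)*conj(-1) + 1*(2)*conj(-1)]
      = (1/4)[(10) + (0) + (0) + (-2)] = 8/4 = 2
  <chi_rho, chi_3> = (1/4)[1*(10)*conj(1) + 1*(0)*conj(-1) + 1*(0)*conj(1) + 1*(2)*conj(-1)]
      = (1/4)[(10) + (0) + (0) + (-2)] = 8/4 = 2
  <chi_rho, chi_4> = (1/4)[1*(10)*conj(1) + 1*(0)*conj(-1) + 1*(0)*conj(-1) + 1*(2)*conj(1)]
      = (1/4)[(10) + (0) + (0) + (2)] = 12/4 = 3
Dimension check: dim(rho) = sum (mult * dim) = 3*1 + 2*1 + 2*1 + 3*1 = 10 = chi_rho(e) = 10.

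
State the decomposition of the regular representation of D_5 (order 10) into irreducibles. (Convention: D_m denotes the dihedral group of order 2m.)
Each irreducible V_i of dimension d_i appears with multiplicity d_i, i.e. rho_reg = (direct sum over all irreducibles V_i) d_i V_i. The irreducible dimensions for D_5 are 1, 1, 2, 2: 2 irreducibles of dimension 1, each with multiplicity 1; 2 irreducibles of dimension 2, each with multiplicity 2. Total dimension 2*1*1 + 2*2*2 = 10 = |G|.

Details: General theorem: in the regular representation of a finite group G, each irreducible appears with multiplicity equal to its dimension. Check: dim(rho_reg) = sum d_i^2 = 1 + 1 + 4 + 4 = 10 = |G|.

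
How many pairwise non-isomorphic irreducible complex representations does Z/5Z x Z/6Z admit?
30

Proof sketch: The number of irreducible complex representations of a finite group equals its number of conjugacy classes. Z/5Z x Z/6Z is abelian of order 30, so every element is its own conjugacy class: 30 classes, so Z/5Z x Z/6Z (order 30) has exactly 30 irreducible complex representations.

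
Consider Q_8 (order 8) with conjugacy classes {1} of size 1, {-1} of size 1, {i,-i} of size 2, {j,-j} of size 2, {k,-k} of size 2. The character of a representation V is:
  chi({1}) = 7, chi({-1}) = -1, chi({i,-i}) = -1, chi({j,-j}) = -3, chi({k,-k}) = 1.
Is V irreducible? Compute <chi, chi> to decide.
Not irreducible (reducible): <chi, chi> = 9 > 1.

Details: <chi, chi> = (1/|G|) sum_C |C| * |chi(C)|^2 = (1/8)[1*|7|^2 + 1*|-1|^2 + 2*|-1|^2 + 2*|-3|^2 + 2*|1|^2]
  = (1/8)[(49) + (1) + (2) + (18) + (2)] = 72/8 = 9.
A character is irreducible iff <chi, chi> = 1, so this representation is reducible.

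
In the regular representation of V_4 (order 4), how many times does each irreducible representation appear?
Each irreducible V_i of dimension d_i appears with multiplicity d_i, i.e. rho_reg = (direct sum over all irreducibles V_i) d_i V_i. The irreducible dimensions for V_4 are 1, 1, 1, 1: 4 irreducibles of dimension 1, each with multiplicity 1. Total dimension 4*1*1 = 4 = |G|.

Proof sketch: General theorem: in the regular representation of a finite group G, each irreducible appears with multiplicity equal to its dimension. Check: dim(rho_reg) = sum d_i^2 = 1 + 1 + 1 + 1 = 4 = |G|.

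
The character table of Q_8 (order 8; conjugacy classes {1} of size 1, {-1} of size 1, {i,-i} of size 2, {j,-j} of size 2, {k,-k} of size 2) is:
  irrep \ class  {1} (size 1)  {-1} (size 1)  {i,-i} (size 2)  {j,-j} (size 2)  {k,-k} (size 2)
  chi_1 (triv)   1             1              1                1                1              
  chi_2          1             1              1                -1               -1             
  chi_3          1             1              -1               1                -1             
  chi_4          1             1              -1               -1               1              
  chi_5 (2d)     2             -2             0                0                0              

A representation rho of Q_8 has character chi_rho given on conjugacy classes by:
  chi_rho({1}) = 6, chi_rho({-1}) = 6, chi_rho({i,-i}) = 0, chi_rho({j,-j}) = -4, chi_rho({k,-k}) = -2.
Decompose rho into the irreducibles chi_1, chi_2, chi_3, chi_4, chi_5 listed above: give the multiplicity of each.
Multiplicities: chi_1: 0, chi_2: 3, chi_3: 1, chi_4: 2, chi_5: 0.

Justification: Use <chi_rho, chi> = (1/|G|) sum_C |C| * chi_rho(C) * conj(chi(C)) with |G| = 8 for each irreducible chi in the table:
  <chi_rho, chi_1> = (1/8)[1*(6)*conj(1) + 1*(6)*conj(1) + 2*(0)*conj(1) + 2*(-4)*conj(1) + 2*(-2)*conj(1)]
      = (1/8)[(6) + (6) + (0) + (-8) + (-4)] = 0/8 = 0
  <chi_rho, chi_2> = (1/8)[1*(6)*conj(1) + 1*(6)*conj(1) + 2*(0)*conj(1) + 2*(-4)*conj(-1) + 2*(-2)*conj(-1)]
      = (1/8)[(6) + (6) + (0) + (8) + (4)] = 24/8 = 3
  <chi_rho, chi_3> = (1/8)[1*(6)*conj(1) + 1*(6)*conj(1) + 2*(0)*conj(-1) + 2*(-4)*conj(1) + 2*(-2)*conj(-1)]
      = (1/8)[(6) + (6) + (0) + (-8) + (4)] = 8/8 = 1
  <chi_rho, chi_4> = (1/8)[1*(6)*conj(1) + 1*(6)*conj(1) + 2*(0)*conj(-1) + 2*(-4)*conj(-1) + 2*(-2)*conj(1)]
      = (1/8)[(6) + (6) + (0) + (8) + (-4)] = 16/8 = 2
  <chi_rho, chi_5> = (1/8)[1*(6)*conj(2) + 1*(6)*conj(-2) + 2*(0)*conj(0) + 2*(-4)*conj(0) + 2*(-2)*conj(0)]
      = (1/8)[(12) + (-12) + (0) + (0) + (0)] = 0/8 = 0
Dimension check: dim(rho) = sum (mult * dim) = 0*1 + 3*1 + 1*1 + 2*1 + 0*2 = 6 = chi_rho(e) = 6.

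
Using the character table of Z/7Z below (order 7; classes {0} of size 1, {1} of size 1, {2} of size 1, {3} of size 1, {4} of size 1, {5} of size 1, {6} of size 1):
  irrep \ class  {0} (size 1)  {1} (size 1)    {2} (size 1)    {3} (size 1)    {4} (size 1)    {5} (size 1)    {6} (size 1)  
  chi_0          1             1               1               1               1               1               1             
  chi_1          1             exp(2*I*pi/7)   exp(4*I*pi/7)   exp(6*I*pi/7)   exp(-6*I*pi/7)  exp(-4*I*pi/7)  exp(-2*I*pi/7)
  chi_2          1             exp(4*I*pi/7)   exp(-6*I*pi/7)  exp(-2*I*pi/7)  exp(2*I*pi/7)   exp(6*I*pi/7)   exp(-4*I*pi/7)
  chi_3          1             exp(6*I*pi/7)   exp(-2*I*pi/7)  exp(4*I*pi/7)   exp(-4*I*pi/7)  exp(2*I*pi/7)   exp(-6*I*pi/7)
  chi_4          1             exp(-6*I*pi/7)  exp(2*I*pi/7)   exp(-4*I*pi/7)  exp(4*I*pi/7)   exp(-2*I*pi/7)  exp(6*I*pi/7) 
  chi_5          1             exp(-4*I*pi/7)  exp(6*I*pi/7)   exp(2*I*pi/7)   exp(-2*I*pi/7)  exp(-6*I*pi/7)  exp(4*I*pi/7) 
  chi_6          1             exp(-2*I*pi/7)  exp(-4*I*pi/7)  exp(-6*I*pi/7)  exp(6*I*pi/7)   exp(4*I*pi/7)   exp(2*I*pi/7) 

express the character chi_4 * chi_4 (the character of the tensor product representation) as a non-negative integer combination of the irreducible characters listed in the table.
chi_4 tensor chi_4 = chi_1 (all other irreducibles have multiplicity 0).

Derivation: The character of a tensor product is the pointwise product (chi_4 * chi_4)(C) = chi_4(C) * chi_4(C):
  {0}: (1)*(1), {1}: (exp(-6*I*pi/7))*(exp(-6*I*pi/7)), {2}: (exp(2*I*pi/7))*(exp(2*I*pi/7)), {3}: (exp(-4*I*pi/7))*(exp(-4*I*pi/7)), {4}: (exp(4*I*pi/7))*(exp(4*I*pi/7)), {5}: (exp(-2*I*pi/7))*(exp(-2*I*pi/7)), {6}: (exp(6*I*pi/7))*(exp(6*I*pi/7))
so (chi_4 * chi_4) takes values
  {0} -> 1, {1} -> exp(2*I*pi/7), {2} -> exp(4*I*pi/7), {3} -> exp(6*I*pi/7), {4} -> exp(-6*I*pi/7), {5} -> exp(-4*I*pi/7), {6} -> exp(-2*I*pi/7).
Now take the inner product of this character with each irreducible chi from the table, <chi_4*chi_4, chi> = (1/7) sum_C |C| (chi_4*chi_4)(C) conj(chi(C)):
  <chi_4*chi_4, chi_0> = (1/7)[1*(1)*conj(1) + 1*(exp(2*I*pi/7))*conj(1) + 1*(exp(4*I*pi/7))*conj(1) + 1*(exp(6*I*pi/7))*conj(1) + 1*(exp(-6*I*pi/7))*conj(1) + 1*(exp(-4*I*pi/7))*conj(1) + 1*(exp(-2*I*pi/7))*conj(1)]
      = (1/7)[(1) + (exp(2*I*pi/7)) + (exp(4*I*pi/7)) + (exp(6*I*pi/7)) + (exp(-6*I*pi/7)) + (exp(-4*I*pi/7)) + (exp(-2*I*pi/7))] = 0/7 = 0
  <chi_4*chi_4, chi_1> = (1/7)[1*(1)*conj(1) + 1*(exp(2*I*pi/7))*conj(exp(2*I*pi/7)) + 1*(exp(4*I*pi/7))*conj(exp(4*I*pi/7)) + 1*(exp(6*I*pi/7))*conj(exp(6*I*pi/7)) + 1*(exp(-6*I*pi/7))*conj(exp(-6*I*pi/7)) + 1*(exp(-4*I*pi/7))*conj(exp(-4*I*pi/7)) + 1*(exp(-2*I*pi/7))*conj(exp(-2*I*pi/7))]
      = (1/7)[(1) + (1) + (1) + (1) + (1) + (1) + (1)] = 7/7 = 1
  <chi_4*chi_4, chi_2> = (1/7)[1*(1)*conj(1) + 1*(exp(2*I*pi/7))*conj(exp(4*I*pi/7)) + 1*(exp(4*I*pi/7))*conj(exp(-6*I*pi/7)) + 1*(exp(6*I*pi/7))*conj(exp(-2*I*pi/7)) + 1*(exp(-6*I*pi/7))*conj(exp(2*I*pi/7)) + 1*(exp(-4*I*pi/7))*conj(exp(6*I*pi/7)) + 1*(exp(-2*I*pi/7))*conj(exp(-4*I*pi/7))]
      = (1/7)[(1) + (exp(-2*I*pi/7)) + (exp(-4*I*pi/7)) + (exp(-6*I*pi/7)) + (exp(6*I*pi/7)) + (exp(4*I*pi/7)) + (exp(2*I*pi/7))] = 0/7 = 0
  <chi_4*chi_4, chi_3> = (1/7)[1*(1)*conj(1) + 1*(exp(2*I*pi/7))*conj(exp(6*I*pi/7)) + 1*(exp(4*I*pi/7))*conj(exp(-2*I*pi/7)) + 1*(exp(6*I*pi/7))*conj(exp(4*I*pi/7)) + 1*(exp(-6*I*pi/7))*conj(exp(-4*I*pi/7)) + 1*(exp(-4*I*pi/7))*conj(exp(2*I*pi/7)) + 1*(exp(-2*I*pi/7))*conj(exp(-6*I*pi/7))]
      = (1/7)[(1) + (exp(-4*I*pi/7)) + (exp(6*I*pi/7)) + (exp(2*I*pi/7)) + (exp(-2*I*pi/7)) + (exp(-6*I*pi/7)) + (exp(4*I*pi/7))] = 0/7 = 0
  <chi_4*chi_4, chi_4> = (1/7)[1*(1)*conj(1) + 1*(exp(2*I*pi/7))*conj(exp(-6*I*pi/7)) + 1*(exp(4*I*pi/7))*conj(exp(2*I*pi/7)) + 1*(exp(6*I*pi/7))*conj(exp(-4*I*pi/7)) + 1*(exp(-6*I*pi/7))*conj(exp(4*I*pi/7)) + 1*(exp(-4*I*pi/7))*conj(exp(-2*I*pi/7)) + 1*(exp(-2*I*pi/7))*conj(exp(6*I*pi/7))]
      = (1/7)[(1) + (exp(-6*I*pi/7)) + (exp(2*I*pi/7)) + (exp(-4*I*pi/7)) + (exp(4*I*pi/7)) + (exp(-2*I*pi/7)) + (exp(6*I*pi/7))] = 0/7 = 0
  <chi_4*chi_4, chi_5> = (1/7)[1*(1)*conj(1) + 1*(exp(2*I*pi/7))*conj(exp(-4*I*pi/7)) + 1*(exp(4*I*pi/7))*conj(exp(6*I*pi/7)) + 1*(exp(6*I*pi/7))*conj(exp(2*I*pi/7)) + 1*(exp(-6*I*pi/7))*conj(exp(-2*I*pi/7)) + 1*(exp(-4*I*pi/7))*conj(exp(-6*I*pi/7)) + 1*(exp(-2*I*pi/7))*conj(exp(4*I*pi/7))]
      = (1/7)[(1) + (exp(6*I*pi/7)) + (exp(-2*I*pi/7)) + (exp(4*I*pi/7)) + (exp(-4*I*pi/7)) + (exp(2*I*pi/7)) + (exp(-6*I*pi/7))] = 0/7 = 0
  <chi_4*chi_4, chi_6> = (1/7)[1*(1)*conj(1) + 1*(exp(2*I*pi/7))*conj(exp(-2*I*pi/7)) + 1*(exp(4*I*pi/7))*conj(exp(-4*I*pi/7)) + 1*(exp(6*I*pi/7))*conj(exp(-6*I*pi/7)) + 1*(exp(-6*I*pi/7))*conj(exp(6*I*pi/7)) + 1*(exp(-4*I*pi/7))*conj(exp(4*I*pi/7)) + 1*(exp(-2*I*pi/7))*conj(exp(2*I*pi/7))]
      = (1/7)[(1) + (exp(4*I*pi/7)) + (exp(-6*I*pi/7)) + (exp(-2*I*pi/7)) + (exp(2*I*pi/7)) + (exp(6*I*pi/7)) + (exp(-4*I*pi/7))] = 0/7 = 0
(Exp terms are combined using exp(i*s)*conj(exp(i*t)) = exp(i*(s-t)), and sums of them are collapsed using the identity that for every m > 1 the m distinct m-th roots of unity sum to 0, e.g. 1 + exp(2*I*pi/3) + exp(-2*I*pi/3) = 0.)
Hence the multiplicities are chi_1: 1. Dimension check: dim(chi_4)*dim(chi_4) = 1*1 = 1 and sum (mult * dim) = 1*1 = 1.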